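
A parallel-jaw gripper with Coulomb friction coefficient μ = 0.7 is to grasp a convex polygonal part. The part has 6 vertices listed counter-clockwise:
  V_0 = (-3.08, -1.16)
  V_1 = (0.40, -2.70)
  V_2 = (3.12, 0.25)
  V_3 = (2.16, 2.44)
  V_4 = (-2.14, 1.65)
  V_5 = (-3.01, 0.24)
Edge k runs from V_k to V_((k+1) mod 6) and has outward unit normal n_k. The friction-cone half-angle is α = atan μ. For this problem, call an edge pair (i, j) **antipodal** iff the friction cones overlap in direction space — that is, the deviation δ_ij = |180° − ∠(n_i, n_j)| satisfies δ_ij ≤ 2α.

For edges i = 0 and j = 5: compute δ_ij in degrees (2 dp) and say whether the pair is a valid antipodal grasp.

δ = 111.01°, invalid

α = atan 0.7 = 34.99°;  2α = 69.98°
edge 0: e_0 = (+3.48, -1.54);  n_0 = (-0.4047, -0.9145)
edge 5: e_5 = (-0.07, -1.40);  n_5 = (-0.9988, +0.0499)
∠(n_0, n_5) = 68.99°
δ = |180° − 68.99°| = 111.01°
111.01° > 2α = 69.98°  →  invalid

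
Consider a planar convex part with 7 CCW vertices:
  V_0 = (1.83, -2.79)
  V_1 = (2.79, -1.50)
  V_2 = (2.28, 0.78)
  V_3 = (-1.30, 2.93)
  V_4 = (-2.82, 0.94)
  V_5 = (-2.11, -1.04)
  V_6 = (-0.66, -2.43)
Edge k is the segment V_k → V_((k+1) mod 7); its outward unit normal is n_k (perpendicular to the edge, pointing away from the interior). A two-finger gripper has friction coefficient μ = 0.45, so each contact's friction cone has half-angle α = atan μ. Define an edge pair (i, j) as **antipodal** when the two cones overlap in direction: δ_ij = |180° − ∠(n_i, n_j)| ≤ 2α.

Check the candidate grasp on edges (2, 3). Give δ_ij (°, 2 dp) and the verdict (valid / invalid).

α = atan 0.45 = 24.23°;  2α = 48.46°
edge 2: e_2 = (-3.58, +2.15);  n_2 = (+0.5148, +0.8573)
edge 3: e_3 = (-1.52, -1.99);  n_3 = (-0.7947, +0.6070)
∠(n_2, n_3) = 83.61°
δ = |180° − 83.61°| = 96.39°
96.39° > 2α = 48.46°  →  invalid

δ = 96.39°, invalid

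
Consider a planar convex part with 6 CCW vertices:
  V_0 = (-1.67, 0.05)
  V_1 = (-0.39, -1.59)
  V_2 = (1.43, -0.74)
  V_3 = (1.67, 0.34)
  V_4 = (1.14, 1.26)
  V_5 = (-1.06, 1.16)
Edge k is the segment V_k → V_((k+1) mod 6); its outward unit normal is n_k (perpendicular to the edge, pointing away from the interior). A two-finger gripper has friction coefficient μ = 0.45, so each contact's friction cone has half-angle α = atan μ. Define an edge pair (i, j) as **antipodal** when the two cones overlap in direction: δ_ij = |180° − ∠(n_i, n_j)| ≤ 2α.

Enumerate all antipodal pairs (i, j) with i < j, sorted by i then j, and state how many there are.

count = 4; pairs: (0,3), (1,4), (1,5), (2,5)

α = atan 0.45 = 24.23°;  2α = 48.46°
n_0 = (-0.7883, -0.6153)
n_1 = (+0.4232, -0.9061)
n_2 = (+0.9762, -0.2169)
n_3 = (+0.8665, +0.4992)
n_4 = (-0.0454, +0.9990)
n_5 = (-0.8764, +0.4816)
  (0,1): δ = 102.94°  ·
  (0,2): δ = 50.50°  ·
  (0,3): δ = 8.03°  ✓
  (0,4): δ = 54.63°  ·
  (0,5): δ = 113.24°  ·
  (1,2): δ = 127.56°  ·
  (1,3): δ = 85.09°  ·
  (1,4): δ = 22.43°  ✓
  (1,5): δ = 36.17°  ✓
  (2,3): δ = 137.53°  ·
  (2,4): δ = 74.87°  ·
  (2,5): δ = 16.26°  ✓
  (3,4): δ = 117.34°  ·
  (3,5): δ = 58.74°  ·
  (4,5): δ = 121.39°  ·
antipodal pairs: 4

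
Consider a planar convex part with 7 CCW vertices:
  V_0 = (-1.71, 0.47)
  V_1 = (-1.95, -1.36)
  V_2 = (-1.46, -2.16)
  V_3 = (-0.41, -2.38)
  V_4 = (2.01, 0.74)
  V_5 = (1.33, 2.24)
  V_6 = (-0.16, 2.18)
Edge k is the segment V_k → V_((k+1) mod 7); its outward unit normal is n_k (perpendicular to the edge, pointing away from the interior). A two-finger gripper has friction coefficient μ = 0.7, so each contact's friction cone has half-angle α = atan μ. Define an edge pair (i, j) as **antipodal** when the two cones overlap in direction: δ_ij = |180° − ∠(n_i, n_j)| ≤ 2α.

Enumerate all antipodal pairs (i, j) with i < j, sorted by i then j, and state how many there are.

α = atan 0.7 = 34.99°;  2α = 69.98°
n_0 = (-0.9915, +0.1300)
n_1 = (-0.8528, -0.5223)
n_2 = (-0.2051, -0.9787)
n_3 = (+0.7902, -0.6129)
n_4 = (+0.9108, +0.4129)
n_5 = (-0.0402, +0.9992)
n_6 = (-0.7409, +0.6716)
  (0,1): δ = 141.04°  ·
  (0,2): δ = 94.36°  ·
  (0,3): δ = 30.33°  ✓
  (0,4): δ = 31.86°  ✓
  (0,5): δ = 99.78°  ·
  (0,6): δ = 145.28°  ·
  (1,2): δ = 133.32°  ·
  (1,3): δ = 69.29°  ✓
  (1,4): δ = 7.10°  ✓
  (1,5): δ = 60.82°  ✓
  (1,6): δ = 106.32°  ·
  (2,3): δ = 115.96°  ·
  (2,4): δ = 53.78°  ✓
  (2,5): δ = 14.14°  ✓
  (2,6): δ = 59.64°  ✓
  (3,4): δ = 117.82°  ·
  (3,5): δ = 49.90°  ✓
  (3,6): δ = 4.39°  ✓
  (4,5): δ = 112.08°  ·
  (4,6): δ = 66.58°  ✓
  (5,6): δ = 134.50°  ·
antipodal pairs: 11

count = 11; pairs: (0,3), (0,4), (1,3), (1,4), (1,5), (2,4), (2,5), (2,6), (3,5), (3,6), (4,6)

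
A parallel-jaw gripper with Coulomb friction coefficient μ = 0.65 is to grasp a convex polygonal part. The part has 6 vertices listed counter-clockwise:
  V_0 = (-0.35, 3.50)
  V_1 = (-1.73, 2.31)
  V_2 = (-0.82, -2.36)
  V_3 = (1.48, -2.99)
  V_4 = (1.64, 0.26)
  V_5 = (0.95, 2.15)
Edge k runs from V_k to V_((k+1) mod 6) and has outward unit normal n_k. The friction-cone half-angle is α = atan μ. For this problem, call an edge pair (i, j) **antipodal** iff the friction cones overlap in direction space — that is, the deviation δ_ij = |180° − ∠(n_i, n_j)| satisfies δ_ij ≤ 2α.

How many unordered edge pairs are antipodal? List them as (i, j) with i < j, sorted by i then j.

α = atan 0.65 = 33.02°;  2α = 66.05°
n_0 = (-0.6530, +0.7573)
n_1 = (-0.9815, -0.1913)
n_2 = (-0.2642, -0.9645)
n_3 = (+0.9988, -0.0492)
n_4 = (+0.9394, +0.3429)
n_5 = (+0.7203, +0.6936)
  (0,1): δ = 119.75°  ·
  (0,2): δ = 56.09°  ✓
  (0,3): δ = 46.41°  ✓
  (0,4): δ = 69.28°  ·
  (0,5): δ = 93.15°  ·
  (1,2): δ = 116.34°  ·
  (1,3): δ = 13.84°  ✓
  (1,4): δ = 9.03°  ✓
  (1,5): δ = 32.89°  ✓
  (2,3): δ = 77.50°  ·
  (2,4): δ = 54.63°  ✓
  (2,5): δ = 30.76°  ✓
  (3,4): δ = 157.13°  ·
  (3,5): δ = 133.26°  ·
  (4,5): δ = 156.14°  ·
antipodal pairs: 7

count = 7; pairs: (0,2), (0,3), (1,3), (1,4), (1,5), (2,4), (2,5)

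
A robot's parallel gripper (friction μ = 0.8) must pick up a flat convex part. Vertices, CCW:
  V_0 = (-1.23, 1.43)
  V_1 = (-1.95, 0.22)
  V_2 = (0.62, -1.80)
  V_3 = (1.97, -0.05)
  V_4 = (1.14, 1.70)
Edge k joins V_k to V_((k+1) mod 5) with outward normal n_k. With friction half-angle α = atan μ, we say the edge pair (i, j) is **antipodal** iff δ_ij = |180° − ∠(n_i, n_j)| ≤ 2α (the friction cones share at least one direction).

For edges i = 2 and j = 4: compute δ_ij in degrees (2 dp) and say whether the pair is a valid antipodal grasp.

α = atan 0.8 = 38.66°;  2α = 77.32°
edge 2: e_2 = (+1.35, +1.75);  n_2 = (+0.7918, -0.6108)
edge 4: e_4 = (-2.37, -0.27);  n_4 = (-0.1132, +0.9936)
∠(n_2, n_4) = 134.15°
δ = |180° − 134.15°| = 45.85°
45.85° ≤ 2α = 77.32°  →  valid

δ = 45.85°, valid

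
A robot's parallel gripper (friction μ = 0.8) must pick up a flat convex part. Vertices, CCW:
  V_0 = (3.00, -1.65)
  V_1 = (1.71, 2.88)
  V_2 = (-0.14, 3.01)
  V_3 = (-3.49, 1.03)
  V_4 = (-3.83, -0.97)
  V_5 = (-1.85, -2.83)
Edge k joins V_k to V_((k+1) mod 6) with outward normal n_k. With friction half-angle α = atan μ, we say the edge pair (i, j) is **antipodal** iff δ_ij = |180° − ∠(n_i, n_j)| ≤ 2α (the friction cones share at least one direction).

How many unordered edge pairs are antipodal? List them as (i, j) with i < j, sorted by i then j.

count = 8; pairs: (0,2), (0,3), (0,4), (1,4), (1,5), (2,4), (2,5), (3,5)

α = atan 0.8 = 38.66°;  2α = 77.32°
n_0 = (+0.9618, +0.2739)
n_1 = (+0.0701, +0.9975)
n_2 = (-0.5088, +0.8609)
n_3 = (-0.9859, +0.1676)
n_4 = (-0.6847, -0.7288)
n_5 = (+0.2364, -0.9717)
  (0,1): δ = 109.91°  ·
  (0,2): δ = 75.31°  ✓
  (0,3): δ = 25.54°  ✓
  (0,4): δ = 30.89°  ✓
  (0,5): δ = 87.78°  ·
  (1,2): δ = 145.40°  ·
  (1,3): δ = 95.63°  ·
  (1,4): δ = 39.19°  ✓
  (1,5): δ = 17.69°  ✓
  (2,3): δ = 130.23°  ·
  (2,4): δ = 73.80°  ✓
  (2,5): δ = 16.91°  ✓
  (3,4): δ = 123.56°  ·
  (3,5): δ = 66.68°  ✓
  (4,5): δ = 123.12°  ·
antipodal pairs: 8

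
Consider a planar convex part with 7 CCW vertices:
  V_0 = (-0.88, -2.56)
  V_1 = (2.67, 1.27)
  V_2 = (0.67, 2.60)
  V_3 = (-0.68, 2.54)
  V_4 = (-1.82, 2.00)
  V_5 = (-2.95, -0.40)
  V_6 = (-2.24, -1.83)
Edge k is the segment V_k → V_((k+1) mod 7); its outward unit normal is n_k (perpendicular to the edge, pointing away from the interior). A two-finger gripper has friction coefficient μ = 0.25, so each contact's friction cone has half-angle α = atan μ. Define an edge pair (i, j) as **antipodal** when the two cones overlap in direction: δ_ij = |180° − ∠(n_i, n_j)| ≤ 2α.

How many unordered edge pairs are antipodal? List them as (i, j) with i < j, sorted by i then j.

α = atan 0.25 = 14.04°;  2α = 28.07°
n_0 = (+0.7334, -0.6798)
n_1 = (+0.5537, +0.8327)
n_2 = (-0.0444, +0.9990)
n_3 = (-0.4281, +0.9037)
n_4 = (-0.9047, +0.4260)
n_5 = (-0.8957, -0.4447)
n_6 = (-0.4729, -0.8811)
  (0,1): δ = 80.80°  ·
  (0,2): δ = 44.63°  ·
  (0,3): δ = 21.83°  ✓
  (0,4): δ = 17.61°  ✓
  (0,5): δ = 69.23°  ·
  (0,6): δ = 104.60°  ·
  (1,2): δ = 143.83°  ·
  (1,3): δ = 121.03°  ·
  (1,4): δ = 81.59°  ·
  (1,5): δ = 29.97°  ·
  (1,6): δ = 5.40°  ✓
  (2,3): δ = 157.20°  ·
  (2,4): δ = 117.76°  ·
  (2,5): δ = 66.14°  ·
  (2,6): δ = 30.77°  ·
  (3,4): δ = 140.56°  ·
  (3,5): δ = 88.94°  ·
  (3,6): δ = 53.57°  ·
  (4,5): δ = 128.38°  ·
  (4,6): δ = 93.01°  ·
  (5,6): δ = 144.63°  ·
antipodal pairs: 3

count = 3; pairs: (0,3), (0,4), (1,6)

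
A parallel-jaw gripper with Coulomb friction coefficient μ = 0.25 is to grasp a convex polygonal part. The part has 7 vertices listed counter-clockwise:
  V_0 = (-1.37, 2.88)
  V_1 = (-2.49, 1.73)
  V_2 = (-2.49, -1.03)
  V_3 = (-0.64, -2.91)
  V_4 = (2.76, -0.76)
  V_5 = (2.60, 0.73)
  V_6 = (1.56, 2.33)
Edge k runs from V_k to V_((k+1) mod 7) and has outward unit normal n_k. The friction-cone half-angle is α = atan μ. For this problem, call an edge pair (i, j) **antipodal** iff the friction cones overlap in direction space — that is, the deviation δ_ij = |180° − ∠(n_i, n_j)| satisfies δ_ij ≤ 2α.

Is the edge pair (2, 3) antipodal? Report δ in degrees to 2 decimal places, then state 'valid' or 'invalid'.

α = atan 0.25 = 14.04°;  2α = 28.07°
edge 2: e_2 = (+1.85, -1.88);  n_2 = (-0.7128, -0.7014)
edge 3: e_3 = (+3.40, +2.15);  n_3 = (+0.5345, -0.8452)
∠(n_2, n_3) = 77.77°
δ = |180° − 77.77°| = 102.23°
102.23° > 2α = 28.07°  →  invalid

δ = 102.23°, invalid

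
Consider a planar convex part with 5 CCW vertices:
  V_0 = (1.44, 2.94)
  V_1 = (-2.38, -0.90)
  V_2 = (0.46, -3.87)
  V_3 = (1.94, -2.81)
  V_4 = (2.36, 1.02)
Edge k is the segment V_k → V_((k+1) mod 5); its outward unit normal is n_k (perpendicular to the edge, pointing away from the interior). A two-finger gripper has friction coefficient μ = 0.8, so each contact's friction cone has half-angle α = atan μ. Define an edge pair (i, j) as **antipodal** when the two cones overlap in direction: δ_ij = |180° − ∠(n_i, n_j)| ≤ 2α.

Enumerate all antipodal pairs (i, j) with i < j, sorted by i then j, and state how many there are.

count = 5; pairs: (0,2), (0,3), (0,4), (1,3), (1,4)

α = atan 0.8 = 38.66°;  2α = 77.32°
n_0 = (-0.7090, +0.7053)
n_1 = (-0.7227, -0.6911)
n_2 = (+0.5823, -0.8130)
n_3 = (+0.9940, -0.1090)
n_4 = (+0.9018, +0.4321)
  (0,1): δ = 91.43°  ·
  (0,2): δ = 9.54°  ✓
  (0,3): δ = 38.59°  ✓
  (0,4): δ = 70.45°  ✓
  (1,2): δ = 98.11°  ·
  (1,3): δ = 49.98°  ✓
  (1,4): δ = 18.12°  ✓
  (2,3): δ = 131.87°  ·
  (2,4): δ = 100.01°  ·
  (3,4): δ = 148.14°  ·
antipodal pairs: 5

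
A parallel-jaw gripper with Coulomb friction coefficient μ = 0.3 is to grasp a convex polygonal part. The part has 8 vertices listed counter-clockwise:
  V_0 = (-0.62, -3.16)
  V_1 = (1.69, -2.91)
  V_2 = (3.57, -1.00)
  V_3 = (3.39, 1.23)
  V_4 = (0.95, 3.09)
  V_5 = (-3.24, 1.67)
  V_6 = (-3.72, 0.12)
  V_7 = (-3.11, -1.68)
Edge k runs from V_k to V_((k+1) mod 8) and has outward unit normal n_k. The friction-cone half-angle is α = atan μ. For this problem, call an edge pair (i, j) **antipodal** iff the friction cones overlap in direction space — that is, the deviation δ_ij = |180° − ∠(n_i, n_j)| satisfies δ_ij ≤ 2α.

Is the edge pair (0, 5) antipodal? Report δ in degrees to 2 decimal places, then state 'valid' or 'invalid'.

α = atan 0.3 = 16.70°;  2α = 33.40°
edge 0: e_0 = (+2.31, +0.25);  n_0 = (+0.1076, -0.9942)
edge 5: e_5 = (-0.48, -1.55);  n_5 = (-0.9552, +0.2958)
∠(n_0, n_5) = 113.38°
δ = |180° − 113.38°| = 66.62°
66.62° > 2α = 33.40°  →  invalid

δ = 66.62°, invalid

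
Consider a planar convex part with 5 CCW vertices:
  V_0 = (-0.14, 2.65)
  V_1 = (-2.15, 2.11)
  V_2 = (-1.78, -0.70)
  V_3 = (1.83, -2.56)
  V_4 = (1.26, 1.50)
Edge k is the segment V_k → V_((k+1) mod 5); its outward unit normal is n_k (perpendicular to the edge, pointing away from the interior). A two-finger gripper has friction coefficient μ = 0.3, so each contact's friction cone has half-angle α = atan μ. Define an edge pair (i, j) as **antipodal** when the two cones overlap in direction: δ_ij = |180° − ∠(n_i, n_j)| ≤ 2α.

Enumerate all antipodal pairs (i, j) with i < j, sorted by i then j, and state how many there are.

count = 2; pairs: (1,3), (2,4)

α = atan 0.3 = 16.70°;  2α = 33.40°
n_0 = (-0.2595, +0.9658)
n_1 = (-0.9914, -0.1305)
n_2 = (-0.4580, -0.8889)
n_3 = (+0.9903, +0.1390)
n_4 = (+0.6347, +0.7727)
  (0,1): δ = 97.54°  ·
  (0,2): δ = 42.30°  ·
  (0,3): δ = 82.95°  ·
  (0,4): δ = 125.56°  ·
  (1,2): δ = 124.76°  ·
  (1,3): δ = 0.49°  ✓
  (1,4): δ = 43.10°  ·
  (2,3): δ = 54.75°  ·
  (2,4): δ = 12.14°  ✓
  (3,4): δ = 137.39°  ·
antipodal pairs: 2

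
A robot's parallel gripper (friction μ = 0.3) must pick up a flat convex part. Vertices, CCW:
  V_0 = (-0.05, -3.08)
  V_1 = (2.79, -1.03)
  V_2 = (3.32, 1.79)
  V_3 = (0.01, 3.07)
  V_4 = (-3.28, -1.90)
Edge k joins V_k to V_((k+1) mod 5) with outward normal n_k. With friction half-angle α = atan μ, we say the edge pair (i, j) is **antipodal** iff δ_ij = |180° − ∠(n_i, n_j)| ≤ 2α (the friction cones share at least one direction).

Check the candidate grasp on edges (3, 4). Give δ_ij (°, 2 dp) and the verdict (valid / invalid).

δ = 76.57°, invalid

α = atan 0.3 = 16.70°;  2α = 33.40°
edge 3: e_3 = (-3.29, -4.97);  n_3 = (-0.8339, +0.5520)
edge 4: e_4 = (+3.23, -1.18);  n_4 = (-0.3431, -0.9393)
∠(n_3, n_4) = 103.43°
δ = |180° − 103.43°| = 76.57°
76.57° > 2α = 33.40°  →  invalid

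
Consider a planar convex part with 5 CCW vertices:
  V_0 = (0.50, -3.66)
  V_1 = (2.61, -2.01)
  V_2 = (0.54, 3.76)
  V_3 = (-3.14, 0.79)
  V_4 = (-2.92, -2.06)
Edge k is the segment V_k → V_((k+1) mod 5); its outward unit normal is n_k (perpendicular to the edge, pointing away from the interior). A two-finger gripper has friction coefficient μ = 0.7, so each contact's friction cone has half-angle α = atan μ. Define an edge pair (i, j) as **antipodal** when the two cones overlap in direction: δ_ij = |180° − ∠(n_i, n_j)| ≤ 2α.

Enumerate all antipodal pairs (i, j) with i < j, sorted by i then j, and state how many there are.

count = 5; pairs: (0,2), (0,3), (1,3), (1,4), (2,4)

α = atan 0.7 = 34.99°;  2α = 69.98°
n_0 = (+0.6160, -0.7877)
n_1 = (+0.9413, +0.3377)
n_2 = (-0.6280, +0.7782)
n_3 = (-0.9970, -0.0770)
n_4 = (-0.4238, -0.9058)
  (0,1): δ = 108.29°  ·
  (0,2): δ = 0.88°  ✓
  (0,3): δ = 56.39°  ✓
  (0,4): δ = 116.90°  ·
  (1,2): δ = 70.83°  ·
  (1,3): δ = 15.32°  ✓
  (1,4): δ = 45.19°  ✓
  (2,3): δ = 124.49°  ·
  (2,4): δ = 63.98°  ✓
  (3,4): δ = 119.49°  ·
antipodal pairs: 5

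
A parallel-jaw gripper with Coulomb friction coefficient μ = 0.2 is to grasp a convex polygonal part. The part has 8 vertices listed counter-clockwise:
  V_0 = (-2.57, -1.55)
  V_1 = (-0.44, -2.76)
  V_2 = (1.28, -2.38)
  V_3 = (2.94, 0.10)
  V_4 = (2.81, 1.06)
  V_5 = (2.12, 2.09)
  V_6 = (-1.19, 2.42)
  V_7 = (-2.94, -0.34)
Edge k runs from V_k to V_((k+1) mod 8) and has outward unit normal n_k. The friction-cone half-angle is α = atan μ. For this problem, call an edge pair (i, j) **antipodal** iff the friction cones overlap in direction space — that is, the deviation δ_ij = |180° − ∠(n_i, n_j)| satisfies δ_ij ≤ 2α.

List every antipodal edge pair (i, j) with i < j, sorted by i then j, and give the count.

count = 4; pairs: (1,5), (2,6), (3,7), (4,7)

α = atan 0.2 = 11.31°;  2α = 22.62°
n_0 = (-0.4939, -0.8695)
n_1 = (+0.2157, -0.9765)
n_2 = (+0.8310, -0.5562)
n_3 = (+0.9910, +0.1342)
n_4 = (+0.8308, +0.5566)
n_5 = (+0.0992, +0.9951)
n_6 = (-0.8445, +0.5355)
n_7 = (-0.9563, -0.2924)
  (0,1): δ = 137.94°  ·
  (0,2): δ = 94.20°  ·
  (0,3): δ = 52.69°  ·
  (0,4): δ = 26.58°  ·
  (0,5): δ = 23.91°  ·
  (0,6): δ = 87.22°  ·
  (0,7): δ = 136.60°  ·
  (1,2): δ = 136.25°  ·
  (1,3): δ = 94.75°  ·
  (1,4): δ = 68.64°  ·
  (1,5): δ = 18.15°  ✓
  (1,6): δ = 45.16°  ·
  (1,7): δ = 94.54°  ·
  (2,3): δ = 138.49°  ·
  (2,4): δ = 112.39°  ·
  (2,5): δ = 61.90°  ·
  (2,6): δ = 1.42°  ✓
  (2,7): δ = 50.80°  ·
  (3,4): δ = 153.89°  ·
  (3,5): δ = 103.41°  ·
  (3,6): δ = 40.09°  ·
  (3,7): δ = 9.29°  ✓
  (4,5): δ = 129.51°  ·
  (4,6): δ = 66.20°  ·
  (4,7): δ = 16.82°  ✓
  (5,6): δ = 116.68°  ·
  (5,7): δ = 67.30°  ·
  (6,7): δ = 130.62°  ·
antipodal pairs: 4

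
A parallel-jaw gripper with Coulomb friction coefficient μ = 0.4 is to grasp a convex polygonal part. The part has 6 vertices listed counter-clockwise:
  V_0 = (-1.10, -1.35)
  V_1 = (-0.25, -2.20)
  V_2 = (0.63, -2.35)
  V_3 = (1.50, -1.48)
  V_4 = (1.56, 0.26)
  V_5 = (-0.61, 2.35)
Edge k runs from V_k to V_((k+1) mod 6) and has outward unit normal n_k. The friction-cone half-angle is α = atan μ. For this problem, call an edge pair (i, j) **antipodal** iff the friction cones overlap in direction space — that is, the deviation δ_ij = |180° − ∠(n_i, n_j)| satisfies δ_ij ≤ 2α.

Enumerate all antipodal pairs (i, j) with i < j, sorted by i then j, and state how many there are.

count = 4; pairs: (0,4), (1,4), (2,5), (3,5)

α = atan 0.4 = 21.80°;  2α = 43.60°
n_0 = (-0.7071, -0.7071)
n_1 = (-0.1680, -0.9858)
n_2 = (+0.7071, -0.7071)
n_3 = (+0.9994, -0.0345)
n_4 = (+0.6937, +0.7203)
n_5 = (-0.9913, +0.1313)
  (0,1): δ = 144.67°  ·
  (0,2): δ = 90.00°  ·
  (0,3): δ = 46.97°  ·
  (0,4): δ = 1.08°  ✓
  (0,5): δ = 127.46°  ·
  (1,2): δ = 125.33°  ·
  (1,3): δ = 82.30°  ·
  (1,4): δ = 34.25°  ✓
  (1,5): δ = 92.13°  ·
  (2,3): δ = 136.97°  ·
  (2,4): δ = 88.92°  ·
  (2,5): δ = 37.46°  ✓
  (3,4): δ = 131.95°  ·
  (3,5): δ = 5.57°  ✓
  (4,5): δ = 53.62°  ·
antipodal pairs: 4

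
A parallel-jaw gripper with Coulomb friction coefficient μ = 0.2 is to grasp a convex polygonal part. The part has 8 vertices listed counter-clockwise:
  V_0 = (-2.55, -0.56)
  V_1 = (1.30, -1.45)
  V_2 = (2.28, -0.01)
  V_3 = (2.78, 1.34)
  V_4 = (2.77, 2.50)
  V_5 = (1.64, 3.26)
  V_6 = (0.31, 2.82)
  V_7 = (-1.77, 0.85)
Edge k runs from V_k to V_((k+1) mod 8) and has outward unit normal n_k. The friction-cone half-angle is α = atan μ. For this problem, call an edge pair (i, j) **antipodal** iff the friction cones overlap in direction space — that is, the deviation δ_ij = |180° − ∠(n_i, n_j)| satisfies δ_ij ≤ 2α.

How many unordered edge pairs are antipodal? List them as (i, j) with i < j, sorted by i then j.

count = 4; pairs: (0,4), (1,6), (1,7), (2,7)

α = atan 0.2 = 11.31°;  2α = 22.62°
n_0 = (-0.2252, -0.9743)
n_1 = (+0.8267, -0.5626)
n_2 = (+0.9377, -0.3473)
n_3 = (+1.0000, +0.0086)
n_4 = (+0.5581, +0.8298)
n_5 = (-0.3141, +0.9494)
n_6 = (-0.6876, +0.7260)
n_7 = (-0.8750, +0.4841)
  (0,1): δ = 111.22°  ·
  (0,2): δ = 97.31°  ·
  (0,3): δ = 76.49°  ·
  (0,4): δ = 20.91°  ✓
  (0,5): δ = 31.32°  ·
  (0,6): δ = 56.46°  ·
  (0,7): δ = 74.07°  ·
  (1,2): δ = 166.09°  ·
  (1,3): δ = 145.27°  ·
  (1,4): δ = 89.69°  ·
  (1,5): δ = 37.46°  ·
  (1,6): δ = 12.32°  ✓
  (1,7): δ = 5.29°  ✓
  (2,3): δ = 159.18°  ·
  (2,4): δ = 103.60°  ·
  (2,5): δ = 51.37°  ·
  (2,6): δ = 26.23°  ·
  (2,7): δ = 8.63°  ✓
  (3,4): δ = 124.42°  ·
  (3,5): δ = 72.19°  ·
  (3,6): δ = 47.05°  ·
  (3,7): δ = 29.44°  ·
  (4,5): δ = 127.77°  ·
  (4,6): δ = 102.63°  ·
  (4,7): δ = 85.03°  ·
  (5,6): δ = 154.86°  ·
  (5,7): δ = 137.26°  ·
  (6,7): δ = 162.40°  ·
antipodal pairs: 4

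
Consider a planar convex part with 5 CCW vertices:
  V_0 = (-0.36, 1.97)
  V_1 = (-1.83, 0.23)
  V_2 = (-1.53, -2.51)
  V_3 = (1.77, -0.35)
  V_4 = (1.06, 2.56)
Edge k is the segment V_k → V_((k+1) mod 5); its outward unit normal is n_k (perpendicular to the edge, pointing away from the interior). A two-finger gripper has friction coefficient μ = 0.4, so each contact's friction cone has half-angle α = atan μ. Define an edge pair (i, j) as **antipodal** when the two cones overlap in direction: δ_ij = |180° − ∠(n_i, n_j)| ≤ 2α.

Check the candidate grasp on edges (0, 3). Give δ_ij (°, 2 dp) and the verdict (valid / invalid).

α = atan 0.4 = 21.80°;  2α = 43.60°
edge 0: e_0 = (-1.47, -1.74);  n_0 = (-0.7639, +0.6454)
edge 3: e_3 = (-0.71, +2.91);  n_3 = (+0.9715, +0.2370)
∠(n_0, n_3) = 126.10°
δ = |180° − 126.10°| = 53.90°
53.90° > 2α = 43.60°  →  invalid

δ = 53.90°, invalid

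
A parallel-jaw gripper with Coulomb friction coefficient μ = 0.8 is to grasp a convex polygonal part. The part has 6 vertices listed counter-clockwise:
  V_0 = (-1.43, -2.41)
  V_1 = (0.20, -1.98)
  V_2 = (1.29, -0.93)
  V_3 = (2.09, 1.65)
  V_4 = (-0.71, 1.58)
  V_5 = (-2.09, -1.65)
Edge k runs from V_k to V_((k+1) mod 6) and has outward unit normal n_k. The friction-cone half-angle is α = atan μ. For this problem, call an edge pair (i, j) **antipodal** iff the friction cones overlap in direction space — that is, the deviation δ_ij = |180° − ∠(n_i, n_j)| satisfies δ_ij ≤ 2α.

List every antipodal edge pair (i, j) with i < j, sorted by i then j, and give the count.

count = 8; pairs: (0,3), (0,4), (1,3), (1,4), (2,3), (2,4), (2,5), (3,5)

α = atan 0.8 = 38.66°;  2α = 77.32°
n_0 = (+0.2551, -0.9669)
n_1 = (+0.6938, -0.7202)
n_2 = (+0.9551, -0.2962)
n_3 = (-0.0250, +0.9997)
n_4 = (-0.9196, +0.3929)
n_5 = (-0.7550, -0.6557)
  (0,1): δ = 150.85°  ·
  (0,2): δ = 122.01°  ·
  (0,3): δ = 13.35°  ✓
  (0,4): δ = 52.09°  ✓
  (0,5): δ = 116.19°  ·
  (1,2): δ = 151.16°  ·
  (1,3): δ = 42.50°  ✓
  (1,4): δ = 22.94°  ✓
  (1,5): δ = 87.04°  ·
  (2,3): δ = 71.34°  ✓
  (2,4): δ = 5.91°  ✓
  (2,5): δ = 58.20°  ✓
  (3,4): δ = 114.57°  ·
  (3,5): δ = 50.46°  ✓
  (4,5): δ = 115.89°  ·
antipodal pairs: 8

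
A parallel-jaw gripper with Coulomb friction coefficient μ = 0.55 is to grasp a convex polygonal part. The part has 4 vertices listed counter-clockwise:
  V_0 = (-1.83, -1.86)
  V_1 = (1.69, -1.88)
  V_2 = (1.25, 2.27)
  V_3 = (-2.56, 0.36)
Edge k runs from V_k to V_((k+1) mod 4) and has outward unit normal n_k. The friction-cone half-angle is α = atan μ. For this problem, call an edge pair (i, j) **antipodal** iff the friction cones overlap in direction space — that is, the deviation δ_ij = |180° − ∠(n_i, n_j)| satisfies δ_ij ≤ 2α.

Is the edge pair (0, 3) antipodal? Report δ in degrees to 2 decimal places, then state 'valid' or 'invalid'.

δ = 108.53°, invalid

α = atan 0.55 = 28.81°;  2α = 57.62°
edge 0: e_0 = (+3.52, -0.02);  n_0 = (-0.0057, -1.0000)
edge 3: e_3 = (+0.73, -2.22);  n_3 = (-0.9500, -0.3124)
∠(n_0, n_3) = 71.47°
δ = |180° − 71.47°| = 108.53°
108.53° > 2α = 57.62°  →  invalid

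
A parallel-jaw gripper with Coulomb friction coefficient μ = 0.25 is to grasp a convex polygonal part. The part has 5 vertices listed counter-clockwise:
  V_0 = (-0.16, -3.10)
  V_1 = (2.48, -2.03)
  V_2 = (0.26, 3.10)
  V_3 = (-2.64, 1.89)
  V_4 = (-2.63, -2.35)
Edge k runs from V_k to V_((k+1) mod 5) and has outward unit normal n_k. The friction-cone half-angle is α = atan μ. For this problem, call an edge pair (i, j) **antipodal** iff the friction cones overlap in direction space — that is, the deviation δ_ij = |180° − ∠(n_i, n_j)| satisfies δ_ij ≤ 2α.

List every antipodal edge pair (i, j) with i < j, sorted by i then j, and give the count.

α = atan 0.25 = 14.04°;  2α = 28.07°
n_0 = (+0.3756, -0.9268)
n_1 = (+0.9178, +0.3972)
n_2 = (-0.3851, +0.9229)
n_3 = (-1.0000, -0.0024)
n_4 = (-0.2905, -0.9569)
  (0,1): δ = 88.66°  ·
  (0,2): δ = 0.59°  ✓
  (0,3): δ = 68.07°  ·
  (0,4): δ = 141.05°  ·
  (1,2): δ = 90.75°  ·
  (1,3): δ = 23.27°  ✓
  (1,4): δ = 49.71°  ·
  (2,3): δ = 112.51°  ·
  (2,4): δ = 39.54°  ·
  (3,4): δ = 107.03°  ·
antipodal pairs: 2

count = 2; pairs: (0,2), (1,3)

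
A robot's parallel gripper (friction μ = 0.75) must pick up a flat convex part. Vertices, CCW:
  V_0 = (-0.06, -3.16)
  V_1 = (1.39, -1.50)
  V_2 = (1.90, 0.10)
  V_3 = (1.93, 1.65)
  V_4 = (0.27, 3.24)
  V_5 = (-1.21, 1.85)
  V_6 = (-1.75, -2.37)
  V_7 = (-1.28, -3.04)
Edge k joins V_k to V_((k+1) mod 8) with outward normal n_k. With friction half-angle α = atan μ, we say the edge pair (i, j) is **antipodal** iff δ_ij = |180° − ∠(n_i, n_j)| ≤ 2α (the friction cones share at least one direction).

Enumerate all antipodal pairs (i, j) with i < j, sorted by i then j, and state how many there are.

α = atan 0.75 = 36.87°;  2α = 73.74°
n_0 = (+0.7531, -0.6579)
n_1 = (+0.9528, -0.3037)
n_2 = (+0.9998, -0.0194)
n_3 = (+0.6917, +0.7222)
n_4 = (-0.6846, +0.7289)
n_5 = (-0.9919, +0.1269)
n_6 = (-0.8187, -0.5743)
n_7 = (-0.0979, -0.9952)
  (0,1): δ = 156.54°  ·
  (0,2): δ = 139.97°  ·
  (0,3): δ = 92.63°  ·
  (0,4): δ = 5.66°  ✓
  (0,5): δ = 33.84°  ✓
  (0,6): δ = 76.19°  ·
  (0,7): δ = 125.52°  ·
  (1,2): δ = 163.43°  ·
  (1,3): δ = 116.09°  ·
  (1,4): δ = 29.12°  ✓
  (1,5): δ = 10.39°  ✓
  (1,6): δ = 52.73°  ✓
  (1,7): δ = 102.06°  ·
  (2,3): δ = 132.66°  ·
  (2,4): δ = 45.69°  ✓
  (2,5): δ = 6.18°  ✓
  (2,6): δ = 36.16°  ✓
  (2,7): δ = 85.49°  ·
  (3,4): δ = 93.03°  ·
  (3,5): δ = 53.53°  ✓
  (3,6): δ = 11.18°  ✓
  (3,7): δ = 38.15°  ✓
  (4,5): δ = 140.50°  ·
  (4,6): δ = 98.15°  ·
  (4,7): δ = 48.82°  ✓
  (5,6): δ = 137.66°  ·
  (5,7): δ = 88.33°  ·
  (6,7): δ = 130.67°  ·
antipodal pairs: 12

count = 12; pairs: (0,4), (0,5), (1,4), (1,5), (1,6), (2,4), (2,5), (2,6), (3,5), (3,6), (3,7), (4,7)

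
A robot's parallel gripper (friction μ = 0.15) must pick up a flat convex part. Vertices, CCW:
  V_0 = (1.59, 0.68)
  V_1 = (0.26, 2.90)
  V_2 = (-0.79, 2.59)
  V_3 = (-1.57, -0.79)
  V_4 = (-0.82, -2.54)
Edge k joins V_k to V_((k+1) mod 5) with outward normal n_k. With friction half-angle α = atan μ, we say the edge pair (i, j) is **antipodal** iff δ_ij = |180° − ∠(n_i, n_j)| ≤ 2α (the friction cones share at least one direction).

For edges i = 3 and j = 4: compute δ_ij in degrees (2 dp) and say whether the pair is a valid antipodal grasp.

α = atan 0.15 = 8.53°;  2α = 17.06°
edge 3: e_3 = (+0.75, -1.75);  n_3 = (-0.9191, -0.3939)
edge 4: e_4 = (+2.41, +3.22);  n_4 = (+0.8006, -0.5992)
∠(n_3, n_4) = 119.99°
δ = |180° − 119.99°| = 60.01°
60.01° > 2α = 17.06°  →  invalid

δ = 60.01°, invalid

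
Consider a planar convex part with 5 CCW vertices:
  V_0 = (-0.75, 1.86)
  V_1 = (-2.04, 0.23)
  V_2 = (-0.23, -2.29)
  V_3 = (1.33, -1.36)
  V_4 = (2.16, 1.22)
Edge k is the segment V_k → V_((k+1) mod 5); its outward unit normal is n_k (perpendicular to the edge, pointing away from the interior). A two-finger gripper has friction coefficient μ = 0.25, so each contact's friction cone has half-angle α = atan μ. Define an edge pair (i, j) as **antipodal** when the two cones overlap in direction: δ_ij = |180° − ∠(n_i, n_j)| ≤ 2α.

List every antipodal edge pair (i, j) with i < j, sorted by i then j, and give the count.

count = 2; pairs: (0,2), (0,3)

α = atan 0.25 = 14.04°;  2α = 28.07°
n_0 = (-0.7841, +0.6206)
n_1 = (-0.8122, -0.5834)
n_2 = (+0.5121, -0.8589)
n_3 = (+0.9520, -0.3062)
n_4 = (+0.2148, +0.9767)
  (0,1): δ = 105.95°  ·
  (0,2): δ = 20.84°  ✓
  (0,3): δ = 20.53°  ✓
  (0,4): δ = 115.95°  ·
  (1,2): δ = 94.89°  ·
  (1,3): δ = 53.52°  ·
  (1,4): δ = 41.91°  ·
  (2,3): δ = 138.63°  ·
  (2,4): δ = 43.21°  ·
  (3,4): δ = 84.57°  ·
antipodal pairs: 2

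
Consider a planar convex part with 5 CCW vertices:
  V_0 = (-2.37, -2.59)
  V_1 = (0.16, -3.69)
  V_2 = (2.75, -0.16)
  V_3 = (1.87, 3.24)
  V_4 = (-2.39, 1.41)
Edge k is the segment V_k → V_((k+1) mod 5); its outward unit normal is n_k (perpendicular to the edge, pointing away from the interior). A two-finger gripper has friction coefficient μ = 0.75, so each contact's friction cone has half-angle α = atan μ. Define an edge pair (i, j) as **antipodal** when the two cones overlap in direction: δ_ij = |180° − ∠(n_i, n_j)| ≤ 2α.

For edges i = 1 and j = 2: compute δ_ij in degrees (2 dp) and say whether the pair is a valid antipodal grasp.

δ = 129.22°, invalid

α = atan 0.75 = 36.87°;  2α = 73.74°
edge 1: e_1 = (+2.59, +3.53);  n_1 = (+0.8063, -0.5916)
edge 2: e_2 = (-0.88, +3.40);  n_2 = (+0.9681, +0.2506)
∠(n_1, n_2) = 50.78°
δ = |180° − 50.78°| = 129.22°
129.22° > 2α = 73.74°  →  invalid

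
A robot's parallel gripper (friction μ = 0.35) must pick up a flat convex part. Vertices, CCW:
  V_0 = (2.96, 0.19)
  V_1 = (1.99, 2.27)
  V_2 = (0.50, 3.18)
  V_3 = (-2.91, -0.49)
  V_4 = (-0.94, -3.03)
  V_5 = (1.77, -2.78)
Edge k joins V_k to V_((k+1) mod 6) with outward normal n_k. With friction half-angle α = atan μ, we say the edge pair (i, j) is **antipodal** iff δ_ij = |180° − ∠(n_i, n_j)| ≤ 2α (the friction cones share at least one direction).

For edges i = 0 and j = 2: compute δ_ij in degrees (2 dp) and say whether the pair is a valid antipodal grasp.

α = atan 0.35 = 19.29°;  2α = 38.58°
edge 0: e_0 = (-0.97, +2.08);  n_0 = (+0.9063, +0.4226)
edge 2: e_2 = (-3.41, -3.67);  n_2 = (-0.7326, +0.6807)
∠(n_0, n_2) = 112.10°
δ = |180° − 112.10°| = 67.90°
67.90° > 2α = 38.58°  →  invalid

δ = 67.90°, invalid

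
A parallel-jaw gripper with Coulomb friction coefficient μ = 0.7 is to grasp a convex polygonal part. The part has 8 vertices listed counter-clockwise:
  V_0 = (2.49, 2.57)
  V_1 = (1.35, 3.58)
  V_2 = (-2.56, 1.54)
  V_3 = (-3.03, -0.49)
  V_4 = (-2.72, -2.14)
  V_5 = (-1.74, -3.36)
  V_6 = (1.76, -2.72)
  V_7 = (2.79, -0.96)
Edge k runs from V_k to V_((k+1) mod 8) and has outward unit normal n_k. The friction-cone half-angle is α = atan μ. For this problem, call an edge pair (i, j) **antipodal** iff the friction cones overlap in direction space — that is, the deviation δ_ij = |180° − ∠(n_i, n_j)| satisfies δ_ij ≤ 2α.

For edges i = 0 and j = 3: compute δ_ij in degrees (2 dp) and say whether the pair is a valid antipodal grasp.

δ = 37.82°, valid

α = atan 0.7 = 34.99°;  2α = 69.98°
edge 0: e_0 = (-1.14, +1.01);  n_0 = (+0.6631, +0.7485)
edge 3: e_3 = (+0.31, -1.65);  n_3 = (-0.9828, -0.1846)
∠(n_0, n_3) = 142.18°
δ = |180° − 142.18°| = 37.82°
37.82° ≤ 2α = 69.98°  →  valid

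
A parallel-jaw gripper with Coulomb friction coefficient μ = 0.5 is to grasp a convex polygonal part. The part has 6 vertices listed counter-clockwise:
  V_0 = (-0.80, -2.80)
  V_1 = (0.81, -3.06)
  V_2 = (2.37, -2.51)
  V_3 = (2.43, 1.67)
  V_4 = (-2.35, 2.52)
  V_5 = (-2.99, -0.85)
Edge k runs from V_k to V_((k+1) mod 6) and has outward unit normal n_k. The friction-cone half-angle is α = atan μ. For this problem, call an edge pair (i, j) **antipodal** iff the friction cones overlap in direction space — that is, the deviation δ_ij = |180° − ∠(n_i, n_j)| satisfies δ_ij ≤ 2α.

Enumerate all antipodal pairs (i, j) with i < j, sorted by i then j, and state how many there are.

α = atan 0.5 = 26.57°;  2α = 53.13°
n_0 = (-0.1594, -0.9872)
n_1 = (+0.3325, -0.9431)
n_2 = (+0.9999, -0.0144)
n_3 = (+0.1751, +0.9846)
n_4 = (-0.9824, +0.1866)
n_5 = (-0.6650, -0.7468)
  (0,1): δ = 151.41°  ·
  (0,2): δ = 81.65°  ·
  (0,3): δ = 0.91°  ✓
  (0,4): δ = 88.42°  ·
  (0,5): δ = 147.49°  ·
  (1,2): δ = 110.24°  ·
  (1,3): δ = 29.50°  ✓
  (1,4): δ = 59.83°  ·
  (1,5): δ = 118.90°  ·
  (2,3): δ = 99.26°  ·
  (2,4): δ = 9.93°  ✓
  (2,5): δ = 49.14°  ✓
  (3,4): δ = 90.67°  ·
  (3,5): δ = 31.60°  ✓
  (4,5): δ = 120.93°  ·
antipodal pairs: 5

count = 5; pairs: (0,3), (1,3), (2,4), (2,5), (3,5)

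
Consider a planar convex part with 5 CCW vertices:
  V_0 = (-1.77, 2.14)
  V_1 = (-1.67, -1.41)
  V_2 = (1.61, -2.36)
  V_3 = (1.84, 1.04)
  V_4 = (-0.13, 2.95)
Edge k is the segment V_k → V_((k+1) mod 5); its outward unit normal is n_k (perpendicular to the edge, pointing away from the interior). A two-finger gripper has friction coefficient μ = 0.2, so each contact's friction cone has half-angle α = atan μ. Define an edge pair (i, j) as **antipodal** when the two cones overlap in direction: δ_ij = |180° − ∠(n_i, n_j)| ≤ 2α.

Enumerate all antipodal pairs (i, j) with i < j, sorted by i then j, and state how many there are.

α = atan 0.2 = 11.31°;  2α = 22.62°
n_0 = (-0.9996, -0.0282)
n_1 = (-0.2782, -0.9605)
n_2 = (+0.9977, -0.0675)
n_3 = (+0.6961, +0.7180)
n_4 = (-0.4428, +0.8966)
  (0,1): δ = 107.77°  ·
  (0,2): δ = 5.48°  ✓
  (0,3): δ = 44.27°  ·
  (0,4): δ = 114.67°  ·
  (1,2): δ = 77.72°  ·
  (1,3): δ = 27.96°  ·
  (1,4): δ = 42.44°  ·
  (2,3): δ = 130.24°  ·
  (2,4): δ = 59.85°  ·
  (3,4): δ = 109.60°  ·
antipodal pairs: 1

count = 1; pairs: (0,2)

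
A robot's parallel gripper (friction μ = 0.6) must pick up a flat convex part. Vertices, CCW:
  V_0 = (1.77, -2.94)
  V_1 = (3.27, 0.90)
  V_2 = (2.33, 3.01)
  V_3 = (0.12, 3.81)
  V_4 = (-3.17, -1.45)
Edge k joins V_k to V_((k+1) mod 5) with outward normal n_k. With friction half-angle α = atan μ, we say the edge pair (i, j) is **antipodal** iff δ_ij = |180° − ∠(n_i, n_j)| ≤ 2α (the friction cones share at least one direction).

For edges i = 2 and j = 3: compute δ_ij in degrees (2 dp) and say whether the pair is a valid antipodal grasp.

δ = 102.13°, invalid

α = atan 0.6 = 30.96°;  2α = 61.93°
edge 2: e_2 = (-2.21, +0.80);  n_2 = (+0.3404, +0.9403)
edge 3: e_3 = (-3.29, -5.26);  n_3 = (-0.8478, +0.5303)
∠(n_2, n_3) = 77.87°
δ = |180° − 77.87°| = 102.13°
102.13° > 2α = 61.93°  →  invalid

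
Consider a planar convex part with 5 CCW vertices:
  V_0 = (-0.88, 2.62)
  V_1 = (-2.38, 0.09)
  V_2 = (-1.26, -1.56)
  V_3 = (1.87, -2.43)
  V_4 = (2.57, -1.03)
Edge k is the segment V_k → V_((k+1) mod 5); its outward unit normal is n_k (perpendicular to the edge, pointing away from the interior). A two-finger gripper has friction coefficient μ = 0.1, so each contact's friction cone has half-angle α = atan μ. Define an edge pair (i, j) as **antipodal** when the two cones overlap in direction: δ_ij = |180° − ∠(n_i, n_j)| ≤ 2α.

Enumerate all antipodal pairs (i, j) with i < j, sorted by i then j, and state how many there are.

α = atan 0.1 = 5.71°;  2α = 11.42°
n_0 = (-0.8602, +0.5100)
n_1 = (-0.8274, -0.5616)
n_2 = (-0.2678, -0.9635)
n_3 = (+0.8944, -0.4472)
n_4 = (+0.7267, +0.6869)
  (0,1): δ = 115.17°  ·
  (0,2): δ = 74.87°  ·
  (0,3): δ = 4.10°  ✓
  (0,4): δ = 74.05°  ·
  (1,2): δ = 139.70°  ·
  (1,3): δ = 60.73°  ·
  (1,4): δ = 9.22°  ✓
  (2,3): δ = 101.03°  ·
  (2,4): δ = 31.08°  ·
  (3,4): δ = 110.05°  ·
antipodal pairs: 2

count = 2; pairs: (0,3), (1,4)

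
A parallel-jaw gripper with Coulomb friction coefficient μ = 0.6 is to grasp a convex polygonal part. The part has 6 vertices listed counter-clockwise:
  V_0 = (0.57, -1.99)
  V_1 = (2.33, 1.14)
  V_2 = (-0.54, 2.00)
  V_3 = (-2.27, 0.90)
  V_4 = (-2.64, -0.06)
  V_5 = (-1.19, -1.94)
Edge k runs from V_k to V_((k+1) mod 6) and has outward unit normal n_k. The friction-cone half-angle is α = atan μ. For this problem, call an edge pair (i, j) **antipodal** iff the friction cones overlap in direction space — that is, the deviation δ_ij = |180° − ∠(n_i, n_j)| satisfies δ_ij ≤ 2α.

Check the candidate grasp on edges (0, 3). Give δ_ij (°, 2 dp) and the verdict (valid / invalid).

α = atan 0.6 = 30.96°;  2α = 61.93°
edge 0: e_0 = (+1.76, +3.13);  n_0 = (+0.8716, -0.4901)
edge 3: e_3 = (-0.37, -0.96);  n_3 = (-0.9331, +0.3596)
∠(n_0, n_3) = 171.73°
δ = |180° − 171.73°| = 8.27°
8.27° ≤ 2α = 61.93°  →  valid

δ = 8.27°, valid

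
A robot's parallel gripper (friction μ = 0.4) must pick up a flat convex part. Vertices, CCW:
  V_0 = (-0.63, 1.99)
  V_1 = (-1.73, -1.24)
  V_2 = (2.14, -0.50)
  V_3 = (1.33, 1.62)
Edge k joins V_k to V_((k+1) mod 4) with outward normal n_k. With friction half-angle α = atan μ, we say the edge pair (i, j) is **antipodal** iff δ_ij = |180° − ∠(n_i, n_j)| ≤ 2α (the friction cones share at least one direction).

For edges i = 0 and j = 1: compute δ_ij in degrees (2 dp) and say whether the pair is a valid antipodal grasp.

δ = 60.37°, invalid

α = atan 0.4 = 21.80°;  2α = 43.60°
edge 0: e_0 = (-1.10, -3.23);  n_0 = (-0.9466, +0.3224)
edge 1: e_1 = (+3.87, +0.74);  n_1 = (+0.1878, -0.9822)
∠(n_0, n_1) = 119.63°
δ = |180° − 119.63°| = 60.37°
60.37° > 2α = 43.60°  →  invalid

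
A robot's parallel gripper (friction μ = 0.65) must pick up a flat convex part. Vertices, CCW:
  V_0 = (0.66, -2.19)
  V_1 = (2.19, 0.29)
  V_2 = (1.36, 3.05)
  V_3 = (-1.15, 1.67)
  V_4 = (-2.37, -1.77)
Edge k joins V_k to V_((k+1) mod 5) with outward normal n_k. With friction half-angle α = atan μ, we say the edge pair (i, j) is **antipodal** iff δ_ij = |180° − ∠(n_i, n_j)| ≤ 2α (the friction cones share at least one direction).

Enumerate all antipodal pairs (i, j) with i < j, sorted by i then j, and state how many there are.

α = atan 0.65 = 33.02°;  2α = 66.05°
n_0 = (+0.8511, -0.5251)
n_1 = (+0.9576, +0.2880)
n_2 = (-0.4818, +0.8763)
n_3 = (-0.9425, +0.3343)
n_4 = (-0.1373, -0.9905)
  (0,1): δ = 131.59°  ·
  (0,2): δ = 29.53°  ✓
  (0,3): δ = 12.14°  ✓
  (0,4): δ = 113.78°  ·
  (1,2): δ = 77.94°  ·
  (1,3): δ = 36.26°  ✓
  (1,4): δ = 65.37°  ✓
  (2,3): δ = 138.33°  ·
  (2,4): δ = 36.69°  ✓
  (3,4): δ = 78.36°  ·
antipodal pairs: 5

count = 5; pairs: (0,2), (0,3), (1,3), (1,4), (2,4)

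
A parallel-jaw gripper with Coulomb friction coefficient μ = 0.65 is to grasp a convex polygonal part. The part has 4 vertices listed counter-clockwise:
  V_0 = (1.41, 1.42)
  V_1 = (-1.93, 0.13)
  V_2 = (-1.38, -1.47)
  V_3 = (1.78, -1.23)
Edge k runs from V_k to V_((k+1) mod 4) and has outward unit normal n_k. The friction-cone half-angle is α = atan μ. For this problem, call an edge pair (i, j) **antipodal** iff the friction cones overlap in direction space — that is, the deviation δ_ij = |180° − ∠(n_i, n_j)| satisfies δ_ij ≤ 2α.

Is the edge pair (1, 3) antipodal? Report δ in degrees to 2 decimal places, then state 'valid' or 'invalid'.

δ = 11.02°, valid

α = atan 0.65 = 33.02°;  2α = 66.05°
edge 1: e_1 = (+0.55, -1.60);  n_1 = (-0.9457, -0.3251)
edge 3: e_3 = (-0.37, +2.65);  n_3 = (+0.9904, +0.1383)
∠(n_1, n_3) = 168.98°
δ = |180° − 168.98°| = 11.02°
11.02° ≤ 2α = 66.05°  →  valid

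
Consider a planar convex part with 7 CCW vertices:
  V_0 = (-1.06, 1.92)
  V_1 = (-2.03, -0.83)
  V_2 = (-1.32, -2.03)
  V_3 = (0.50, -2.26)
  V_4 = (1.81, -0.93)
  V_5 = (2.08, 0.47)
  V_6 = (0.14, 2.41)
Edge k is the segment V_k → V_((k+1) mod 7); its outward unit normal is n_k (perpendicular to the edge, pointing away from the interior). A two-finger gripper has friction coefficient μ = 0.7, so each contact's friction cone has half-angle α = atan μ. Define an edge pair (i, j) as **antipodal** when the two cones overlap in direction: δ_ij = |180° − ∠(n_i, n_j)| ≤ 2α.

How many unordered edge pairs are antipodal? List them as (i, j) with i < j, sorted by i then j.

α = atan 0.7 = 34.99°;  2α = 69.98°
n_0 = (-0.9431, +0.3326)
n_1 = (-0.8606, -0.5092)
n_2 = (-0.1254, -0.9921)
n_3 = (+0.7124, -0.7017)
n_4 = (+0.9819, -0.1894)
n_5 = (+0.7071, +0.7071)
n_6 = (-0.3780, +0.9258)
  (0,1): δ = 129.96°  ·
  (0,2): δ = 77.77°  ·
  (0,3): δ = 25.14°  ✓
  (0,4): δ = 8.51°  ✓
  (0,5): δ = 64.43°  ✓
  (0,6): δ = 131.64°  ·
  (1,2): δ = 127.81°  ·
  (1,3): δ = 75.18°  ·
  (1,4): δ = 41.53°  ✓
  (1,5): δ = 14.39°  ✓
  (1,6): δ = 81.60°  ·
  (2,3): δ = 127.36°  ·
  (2,4): δ = 93.71°  ·
  (2,5): δ = 37.80°  ✓
  (2,6): δ = 29.41°  ✓
  (3,4): δ = 146.35°  ·
  (3,5): δ = 90.43°  ·
  (3,6): δ = 23.22°  ✓
  (4,5): δ = 124.08°  ·
  (4,6): δ = 56.87°  ✓
  (5,6): δ = 112.79°  ·
antipodal pairs: 9

count = 9; pairs: (0,3), (0,4), (0,5), (1,4), (1,5), (2,5), (2,6), (3,6), (4,6)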